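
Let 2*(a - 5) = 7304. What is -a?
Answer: -3657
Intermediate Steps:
a = 3657 (a = 5 + (½)*7304 = 5 + 3652 = 3657)
-a = -1*3657 = -3657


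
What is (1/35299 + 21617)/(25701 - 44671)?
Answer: -381529242/334811015 ≈ -1.1395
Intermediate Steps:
(1/35299 + 21617)/(25701 - 44671) = (1/35299 + 21617)/(-18970) = (763058484/35299)*(-1/18970) = -381529242/334811015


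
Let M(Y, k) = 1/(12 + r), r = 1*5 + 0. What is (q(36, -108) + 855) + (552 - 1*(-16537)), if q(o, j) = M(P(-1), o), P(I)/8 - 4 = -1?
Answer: 305049/17 ≈ 17944.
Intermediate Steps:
P(I) = 24 (P(I) = 32 + 8*(-1) = 32 - 8 = 24)
r = 5 (r = 5 + 0 = 5)
M(Y, k) = 1/17 (M(Y, k) = 1/(12 + 5) = 1/17)
q(o, j) = 1/17
(q(36, -108) + 855) + (552 - 1*(-16537)) = (1/17 + 855) + (552 - 1*(-16537)) = 14536/17 + (552 + 16537) = 14536/17 + 17089 = 305049/17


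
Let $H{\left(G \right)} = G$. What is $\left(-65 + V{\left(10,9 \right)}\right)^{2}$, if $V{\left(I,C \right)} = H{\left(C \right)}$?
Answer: $3136$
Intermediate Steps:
$V{\left(I,C \right)} = C$
$\left(-65 + V{\left(10,9 \right)}\right)^{2} = \left(-65 + 9\right)^{2} = \left(-56\right)^{2} = 3136$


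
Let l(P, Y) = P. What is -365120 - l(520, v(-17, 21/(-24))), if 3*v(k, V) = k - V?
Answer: -365640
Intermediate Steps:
v(k, V) = -V/3 + k/3 (v(k, V) = (k - V)/3 = -V/3 + k/3)
-365120 - l(520, v(-17, 21/(-24))) = -365120 - 1*520 = -365120 - 520 = -365640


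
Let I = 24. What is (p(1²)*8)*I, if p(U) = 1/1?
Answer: 192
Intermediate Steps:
p(U) = 1
(p(1²)*8)*I = (1*8)*24 = 8*24 = 192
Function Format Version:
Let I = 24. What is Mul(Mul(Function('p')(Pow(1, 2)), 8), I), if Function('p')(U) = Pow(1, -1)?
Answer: 192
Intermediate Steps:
Function('p')(U) = 1
Mul(Mul(Function('p')(Pow(1, 2)), 8), I) = Mul(Mul(1, 8), 24) = Mul(8, 24) = 192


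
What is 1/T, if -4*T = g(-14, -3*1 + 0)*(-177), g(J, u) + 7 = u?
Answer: -2/885 ≈ -0.0022599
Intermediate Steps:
g(J, u) = -7 + u
T = -885/2 (T = -(-7 + (-3*1 + 0))*(-177)/4 = -(-7 + (-3 + 0))*(-177)/4 = -(-7 - 3)*(-177)/4 = -(-5)*(-177)/2 = -1/4*1770 = -885/2 ≈ -442.50)
1/T = 1/(-885/2) = -2/885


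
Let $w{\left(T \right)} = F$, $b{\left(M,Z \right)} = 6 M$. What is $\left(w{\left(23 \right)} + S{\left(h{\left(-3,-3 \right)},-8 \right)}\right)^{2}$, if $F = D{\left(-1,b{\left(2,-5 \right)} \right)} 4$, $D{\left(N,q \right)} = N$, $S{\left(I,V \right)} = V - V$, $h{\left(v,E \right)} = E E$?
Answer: $16$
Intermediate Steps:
$h{\left(v,E \right)} = E^{2}$
$S{\left(I,V \right)} = 0$
$F = -4$ ($F = \left(-1\right) 4 = -4$)
$w{\left(T \right)} = -4$
$\left(w{\left(23 \right)} + S{\left(h{\left(-3,-3 \right)},-8 \right)}\right)^{2} = \left(-4 + 0\right)^{2} = \left(-4\right)^{2} = 16$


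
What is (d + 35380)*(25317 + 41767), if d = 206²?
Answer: 5220208544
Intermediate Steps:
d = 42436
(d + 35380)*(25317 + 41767) = (42436 + 35380)*(25317 + 41767) = 77816*67084 = 5220208544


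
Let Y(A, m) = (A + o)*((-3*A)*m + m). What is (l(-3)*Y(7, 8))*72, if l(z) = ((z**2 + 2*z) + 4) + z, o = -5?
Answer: -92160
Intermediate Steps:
Y(A, m) = (-5 + A)*(m - 3*A*m) (Y(A, m) = (A - 5)*((-3*A)*m + m) = (-5 + A)*(-3*A*m + m) = (-5 + A)*(m - 3*A*m))
l(z) = 4 + z**2 + 3*z (l(z) = (4 + z**2 + 2*z) + z = 4 + z**2 + 3*z)
(l(-3)*Y(7, 8))*72 = ((4 + (-3)**2 + 3*(-3))*(8*(-5 - 3*7**2 + 16*7)))*72 = ((4 + 9 - 9)*(8*(-5 - 3*49 + 112)))*72 = (4*(8*(-5 - 147 + 112)))*72 = (4*(8*(-40)))*72 = (4*(-320))*72 = -1280*72 = -92160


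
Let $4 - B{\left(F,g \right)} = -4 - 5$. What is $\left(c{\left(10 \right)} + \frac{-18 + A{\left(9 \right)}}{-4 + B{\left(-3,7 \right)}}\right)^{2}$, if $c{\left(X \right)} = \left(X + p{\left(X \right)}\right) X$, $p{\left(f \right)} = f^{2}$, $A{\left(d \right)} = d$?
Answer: $1207801$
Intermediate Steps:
$B{\left(F,g \right)} = 13$ ($B{\left(F,g \right)} = 4 - \left(-4 - 5\right) = 4 - -9 = 4 + 9 = 13$)
$c{\left(X \right)} = X \left(X + X^{2}\right)$ ($c{\left(X \right)} = \left(X + X^{2}\right) X = X \left(X + X^{2}\right)$)
$\left(c{\left(10 \right)} + \frac{-18 + A{\left(9 \right)}}{-4 + B{\left(-3,7 \right)}}\right)^{2} = \left(10^{2} \left(1 + 10\right) + \frac{-18 + 9}{-4 + 13}\right)^{2} = \left(100 \cdot 11 - \frac{9}{9}\right)^{2} = \left(1100 - 1\right)^{2} = 1099^{2} = 1207801$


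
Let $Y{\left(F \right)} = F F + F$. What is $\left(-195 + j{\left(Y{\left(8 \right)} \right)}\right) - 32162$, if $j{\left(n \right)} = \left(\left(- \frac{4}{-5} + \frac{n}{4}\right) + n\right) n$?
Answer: $- \frac{129097}{5} \approx -25819.0$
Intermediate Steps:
$Y{\left(F \right)} = F + F^{2}$ ($Y{\left(F \right)} = F^{2} + F = F + F^{2}$)
$j{\left(n \right)} = n \left(\frac{4}{5} + \frac{5 n}{4}\right)$ ($j{\left(n \right)} = \left(\left(\left(-4\right) \left(- \frac{1}{5}\right) + n \frac{1}{4}\right) + n\right) n = \left(\left(\frac{4}{5} + \frac{n}{4}\right) + n\right) n = \left(\frac{4}{5} + \frac{5 n}{4}\right) n = n \left(\frac{4}{5} + \frac{5 n}{4}\right)$)
$\left(-195 + j{\left(Y{\left(8 \right)} \right)}\right) - 32162 = \left(-195 + \frac{8 \left(1 + 8\right) \left(16 + 25 \cdot 8 \left(1 + 8\right)\right)}{20}\right) - 32162 = \left(-195 + \frac{8 \cdot 9 \left(16 + 25 \cdot 8 \cdot 9\right)}{20}\right) - 32162 = \left(-195 + \frac{1}{20} \cdot 72 \left(16 + 25 \cdot 72\right)\right) - 32162 = \left(-195 + \frac{1}{20} \cdot 72 \left(16 + 1800\right)\right) - 32162 = \left(-195 + \frac{1}{20} \cdot 72 \cdot 1816\right) - 32162 = \left(-195 + \frac{32688}{5}\right) - 32162 = \frac{31713}{5} - 32162 = - \frac{129097}{5}$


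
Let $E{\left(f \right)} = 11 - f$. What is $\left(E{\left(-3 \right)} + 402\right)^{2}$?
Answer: $173056$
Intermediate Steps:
$\left(E{\left(-3 \right)} + 402\right)^{2} = \left(\left(11 - -3\right) + 402\right)^{2} = \left(\left(11 + 3\right) + 402\right)^{2} = \left(14 + 402\right)^{2} = 416^{2} = 173056$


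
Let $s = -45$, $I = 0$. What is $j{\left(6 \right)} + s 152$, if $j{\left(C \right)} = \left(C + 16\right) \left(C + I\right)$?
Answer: $-6708$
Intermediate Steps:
$j{\left(C \right)} = C \left(16 + C\right)$ ($j{\left(C \right)} = \left(C + 16\right) \left(C + 0\right) = \left(16 + C\right) C = C \left(16 + C\right)$)
$j{\left(6 \right)} + s 152 = 6 \left(16 + 6\right) - 6840 = 6 \cdot 22 - 6840 = 132 - 6840 = -6708$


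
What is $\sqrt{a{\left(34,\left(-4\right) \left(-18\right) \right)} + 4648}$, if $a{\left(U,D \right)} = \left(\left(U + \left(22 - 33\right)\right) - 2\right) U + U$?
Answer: $2 \sqrt{1349} \approx 73.458$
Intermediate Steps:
$a{\left(U,D \right)} = U + U \left(-13 + U\right)$ ($a{\left(U,D \right)} = \left(\left(U - 11\right) - 2\right) U + U = \left(\left(-11 + U\right) - 2\right) U + U = \left(-13 + U\right) U + U = U \left(-13 + U\right) + U = U + U \left(-13 + U\right)$)
$\sqrt{a{\left(34,\left(-4\right) \left(-18\right) \right)} + 4648} = \sqrt{34 \left(-12 + 34\right) + 4648} = \sqrt{34 \cdot 22 + 4648} = \sqrt{748 + 4648} = \sqrt{5396} = 2 \sqrt{1349}$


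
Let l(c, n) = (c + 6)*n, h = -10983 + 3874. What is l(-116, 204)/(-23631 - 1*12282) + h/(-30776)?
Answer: 315306319/368419496 ≈ 0.85583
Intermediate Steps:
h = -7109
l(c, n) = n*(6 + c) (l(c, n) = (6 + c)*n = n*(6 + c))
l(-116, 204)/(-23631 - 1*12282) + h/(-30776) = (204*(6 - 116))/(-23631 - 1*12282) - 7109/(-30776) = (204*(-110))/(-23631 - 12282) - 7109*(-1/30776) = -22440/(-35913) + 7109/30776 = -22440*(-1/35913) + 7109/30776 = 7480/11971 + 7109/30776 = 315306319/368419496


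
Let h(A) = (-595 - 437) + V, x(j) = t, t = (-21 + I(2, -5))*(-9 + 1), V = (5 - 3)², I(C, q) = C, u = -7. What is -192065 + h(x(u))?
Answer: -193093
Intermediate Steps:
V = 4 (V = 2² = 4)
t = 152 (t = (-21 + 2)*(-9 + 1) = -19*(-8) = 152)
x(j) = 152
h(A) = -1028 (h(A) = (-595 - 437) + 4 = -1032 + 4 = -1028)
-192065 + h(x(u)) = -192065 - 1028 = -193093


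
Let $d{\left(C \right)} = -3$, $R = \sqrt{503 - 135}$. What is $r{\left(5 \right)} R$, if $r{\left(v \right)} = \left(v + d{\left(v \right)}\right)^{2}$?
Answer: $16 \sqrt{23} \approx 76.733$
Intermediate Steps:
$R = 4 \sqrt{23}$ ($R = \sqrt{368} = 4 \sqrt{23} \approx 19.183$)
$r{\left(v \right)} = \left(-3 + v\right)^{2}$ ($r{\left(v \right)} = \left(v - 3\right)^{2} = \left(-3 + v\right)^{2}$)
$r{\left(5 \right)} R = \left(-3 + 5\right)^{2} \cdot 4 \sqrt{23} = 2^{2} \cdot 4 \sqrt{23} = 4 \cdot 4 \sqrt{23} = 16 \sqrt{23}$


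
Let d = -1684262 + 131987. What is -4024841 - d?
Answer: -2472566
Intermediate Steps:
d = -1552275
-4024841 - d = -4024841 - 1*(-1552275) = -4024841 + 1552275 = -2472566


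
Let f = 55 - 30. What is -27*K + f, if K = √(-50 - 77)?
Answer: 25 - 27*I*√127 ≈ 25.0 - 304.27*I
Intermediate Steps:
f = 25
K = I*√127 (K = √(-127) = I*√127 ≈ 11.269*I)
-27*K + f = -27*I*√127 + 25 = 25 - 27*I*√127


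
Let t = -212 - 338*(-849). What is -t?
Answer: -286750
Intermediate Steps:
t = 286750 (t = -212 + 286962 = 286750)
-t = -1*286750 = -286750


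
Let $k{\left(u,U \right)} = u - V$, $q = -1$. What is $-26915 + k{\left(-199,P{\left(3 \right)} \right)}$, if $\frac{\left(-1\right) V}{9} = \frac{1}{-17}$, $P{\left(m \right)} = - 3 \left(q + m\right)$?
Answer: $- \frac{460947}{17} \approx -27115.0$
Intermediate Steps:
$P{\left(m \right)} = 3 - 3 m$ ($P{\left(m \right)} = - 3 \left(-1 + m\right) = 3 - 3 m$)
$V = \frac{9}{17}$ ($V = - \frac{9}{-17} = \left(-9\right) \left(- \frac{1}{17}\right) = \frac{9}{17} \approx 0.52941$)
$k{\left(u,U \right)} = - \frac{9}{17} + u$ ($k{\left(u,U \right)} = u - \frac{9}{17} = - \frac{9}{17} + u$)
$-26915 + k{\left(-199,P{\left(3 \right)} \right)} = -26915 - \frac{3392}{17} = - \frac{460947}{17}$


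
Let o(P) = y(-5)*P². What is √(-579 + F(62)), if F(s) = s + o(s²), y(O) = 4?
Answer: 3*√6567203 ≈ 7688.0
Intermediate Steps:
o(P) = 4*P²
F(s) = s + 4*s⁴ (F(s) = s + 4*(s²)² = s + 4*s⁴)
√(-579 + F(62)) = √(-579 + (62 + 4*62⁴)) = √(-579 + (62 + 4*14776336)) = √(-579 + (62 + 59105344)) = √(-579 + 59105406) = √59104827 = 3*√6567203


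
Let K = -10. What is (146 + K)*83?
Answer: 11288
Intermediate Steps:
(146 + K)*83 = (146 - 10)*83 = 136*83 = 11288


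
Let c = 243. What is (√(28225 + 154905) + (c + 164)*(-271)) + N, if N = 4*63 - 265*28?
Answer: -117465 + √183130 ≈ -1.1704e+5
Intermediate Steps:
N = -7168 (N = 252 - 7420 = -7168)
(√(28225 + 154905) + (c + 164)*(-271)) + N = (√(28225 + 154905) + (243 + 164)*(-271)) - 7168 = (√183130 + 407*(-271)) - 7168 = (√183130 - 110297) - 7168 = (-110297 + √183130) - 7168 = -117465 + √183130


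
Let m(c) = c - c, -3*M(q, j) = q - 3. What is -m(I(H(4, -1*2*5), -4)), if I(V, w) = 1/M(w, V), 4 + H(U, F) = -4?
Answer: 0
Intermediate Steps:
M(q, j) = 1 - q/3 (M(q, j) = -(q - 3)/3 = -(-3 + q)/3 = 1 - q/3)
H(U, F) = -8 (H(U, F) = -4 - 4 = -8)
I(V, w) = 1/(1 - w/3)
m(c) = 0
-m(I(H(4, -1*2*5), -4)) = -1*0 = 0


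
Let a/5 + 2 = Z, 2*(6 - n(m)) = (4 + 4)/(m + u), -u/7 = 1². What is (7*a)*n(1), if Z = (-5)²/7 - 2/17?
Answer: 17300/51 ≈ 339.22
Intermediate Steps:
u = -7 (u = -7*1² = -7*1 = -7)
n(m) = 6 - 4/(-7 + m) (n(m) = 6 - (4 + 4)/(2*(m - 7)) = 6 - 4/(-7 + m))
Z = 411/119 (Z = 25*(⅐) - 2*1/17 = 25/7 - 2/17 = 411/119 ≈ 3.4538)
a = 865/119 (a = -10 + 5*(411/119) = -10 + 2055/119 = 865/119 ≈ 7.2689)
(7*a)*n(1) = (7*(865/119))*(2*(-23 + 3*1)/(-7 + 1)) = 865*(2*(-23 + 3)/(-6))/17 = 865*(2*(-⅙)*(-20))/17 = (865/17)*(20/3) = 17300/51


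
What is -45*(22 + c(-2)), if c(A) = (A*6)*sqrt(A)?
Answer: -990 + 540*I*sqrt(2) ≈ -990.0 + 763.68*I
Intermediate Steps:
c(A) = 6*A**(3/2) (c(A) = (6*A)*sqrt(A) = 6*A**(3/2))
-45*(22 + c(-2)) = -45*(22 + 6*(-2)**(3/2)) = -45*(22 + 6*(-2*I*sqrt(2))) = -45*(22 - 12*I*sqrt(2)) = -990 + 540*I*sqrt(2)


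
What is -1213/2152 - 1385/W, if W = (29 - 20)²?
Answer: -3078773/174312 ≈ -17.662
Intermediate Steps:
W = 81 (W = 9² = 81)
-1213/2152 - 1385/W = -1213/2152 - 1385/81 = -3078773/174312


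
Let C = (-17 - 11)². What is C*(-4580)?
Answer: -3590720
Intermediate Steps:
C = 784 (C = (-28)² = 784)
C*(-4580) = 784*(-4580) = -3590720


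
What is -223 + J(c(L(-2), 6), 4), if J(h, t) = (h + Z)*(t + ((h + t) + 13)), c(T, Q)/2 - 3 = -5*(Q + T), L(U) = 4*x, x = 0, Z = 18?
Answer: 965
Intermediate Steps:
L(U) = 0 (L(U) = 4*0 = 0)
c(T, Q) = 6 - 10*Q - 10*T (c(T, Q) = 6 + 2*(-5*(Q + T)) = 6 + 2*(-5*Q - 5*T) = 6 + (-10*Q - 10*T) = 6 - 10*Q - 10*T)
J(h, t) = (18 + h)*(13 + h + 2*t) (J(h, t) = (h + 18)*(t + ((h + t) + 13)) = (18 + h)*(t + (13 + h + t)) = (18 + h)*(13 + h + 2*t))
-223 + J(c(L(-2), 6), 4) = -223 + (234 + (6 - 10*6 - 10*0)**2 + 31*(6 - 10*6 - 10*0) + 36*4 + 2*(6 - 10*6 - 10*0)*4) = -223 + (234 + (6 - 60 + 0)**2 + 31*(6 - 60 + 0) + 144 + 2*(6 - 60 + 0)*4) = -223 + (234 + (-54)**2 + 31*(-54) + 144 + 2*(-54)*4) = -223 + (234 + 2916 - 1674 + 144 - 432) = -223 + 1188 = 965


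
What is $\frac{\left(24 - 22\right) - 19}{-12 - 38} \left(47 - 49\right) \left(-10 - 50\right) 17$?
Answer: $\frac{3468}{5} \approx 693.6$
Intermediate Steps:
$\frac{\left(24 - 22\right) - 19}{-12 - 38} \left(47 - 49\right) \left(-10 - 50\right) 17 = \frac{\left(24 - 22\right) - 19}{-50} \left(\left(-2\right) \left(-60\right)\right) 17 = \left(2 - 19\right) \left(- \frac{1}{50}\right) 120 \cdot 17 = \left(-17\right) \left(- \frac{1}{50}\right) 120 \cdot 17 = \frac{17}{50} \cdot 120 \cdot 17 = \frac{204}{5} \cdot 17 = \frac{3468}{5}$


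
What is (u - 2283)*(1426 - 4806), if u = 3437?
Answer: -3900520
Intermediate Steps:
(u - 2283)*(1426 - 4806) = (3437 - 2283)*(1426 - 4806) = 1154*(-3380) = -3900520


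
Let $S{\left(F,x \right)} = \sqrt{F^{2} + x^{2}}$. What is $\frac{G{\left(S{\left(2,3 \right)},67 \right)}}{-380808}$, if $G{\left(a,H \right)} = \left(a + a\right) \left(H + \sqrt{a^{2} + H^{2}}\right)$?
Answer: $\frac{\sqrt{13} \left(-67 - \sqrt{4502}\right)}{190404} \approx -0.0025393$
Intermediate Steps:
$G{\left(a,H \right)} = 2 a \left(H + \sqrt{H^{2} + a^{2}}\right)$
$\frac{G{\left(S{\left(2,3 \right)},67 \right)}}{-380808} = \frac{2 \sqrt{2^{2} + 3^{2}} \left(67 + \sqrt{67^{2} + \left(\sqrt{2^{2} + 3^{2}}\right)^{2}}\right)}{-380808} = 2 \sqrt{4 + 9} \left(67 + \sqrt{4489 + \left(\sqrt{4 + 9}\right)^{2}}\right) \left(- \frac{1}{380808}\right) = 2 \sqrt{13} \left(67 + \sqrt{4489 + \left(\sqrt{13}\right)^{2}}\right) \left(- \frac{1}{380808}\right) = 2 \sqrt{13} \left(67 + \sqrt{4489 + 13}\right) \left(- \frac{1}{380808}\right) = 2 \sqrt{13} \left(67 + \sqrt{4502}\right) \left(- \frac{1}{380808}\right) = - \frac{\sqrt{13} \left(67 + \sqrt{4502}\right)}{190404}$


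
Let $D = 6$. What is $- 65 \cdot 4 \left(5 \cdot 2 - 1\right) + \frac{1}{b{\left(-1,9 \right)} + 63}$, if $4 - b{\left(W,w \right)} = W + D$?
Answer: $- \frac{145079}{62} \approx -2340.0$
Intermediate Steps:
$b{\left(W,w \right)} = -2 - W$ ($b{\left(W,w \right)} = 4 - \left(W + 6\right) = 4 - \left(6 + W\right) = -2 - W$)
$- 65 \cdot 4 \left(5 \cdot 2 - 1\right) + \frac{1}{b{\left(-1,9 \right)} + 63} = - 65 \cdot 4 \left(5 \cdot 2 - 1\right) + \frac{1}{\left(-2 - -1\right) + 63} = - 65 \cdot 4 \left(10 - 1\right) + \frac{1}{\left(-2 + 1\right) + 63} = - 65 \cdot 4 \cdot 9 + \frac{1}{-1 + 63} = \left(-65\right) 36 + \frac{1}{62} = -2340 + \frac{1}{62} = - \frac{145079}{62}$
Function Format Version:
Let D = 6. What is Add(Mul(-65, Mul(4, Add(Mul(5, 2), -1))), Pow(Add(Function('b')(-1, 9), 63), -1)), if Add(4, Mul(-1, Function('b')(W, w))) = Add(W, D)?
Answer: Rational(-145079, 62) ≈ -2340.0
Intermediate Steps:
Function('b')(W, w) = Add(-2, Mul(-1, W)) (Function('b')(W, w) = Add(4, Mul(-1, Add(W, 6))) = Add(4, Mul(-1, Add(6, W))) = Add(4, Add(-6, Mul(-1, W))) = Add(-2, Mul(-1, W)))
Add(Mul(-65, Mul(4, Add(Mul(5, 2), -1))), Pow(Add(Function('b')(-1, 9), 63), -1)) = Add(Mul(-65, Mul(4, Add(Mul(5, 2), -1))), Pow(Add(Add(-2, Mul(-1, -1)), 63), -1)) = Add(Mul(-65, Mul(4, Add(10, -1))), Pow(Add(Add(-2, 1), 63), -1)) = Add(Mul(-65, Mul(4, 9)), Pow(Add(-1, 63), -1)) = Add(Mul(-65, 36), Pow(62, -1)) = Add(-2340, Rational(1, 62)) = Rational(-145079, 62)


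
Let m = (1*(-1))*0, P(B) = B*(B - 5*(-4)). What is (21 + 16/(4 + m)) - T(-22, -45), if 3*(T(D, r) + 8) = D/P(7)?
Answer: 18733/567 ≈ 33.039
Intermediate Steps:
P(B) = B*(20 + B) (P(B) = B*(B + 20) = B*(20 + B))
m = 0 (m = -1*0 = 0)
T(D, r) = -8 + D/567 (T(D, r) = -8 + (D/((7*(20 + 7))))/3 = -8 + (D/((7*27)))/3 = -8 + (D/189)/3 = -8 + D/567)
(21 + 16/(4 + m)) - T(-22, -45) = (21 + 16/(4 + 0)) - (-8 + (1/567)*(-22)) = (21 + 16/4) - (-8 - 22/567) = (21 + 16*(1/4)) - 1*(-4558/567) = (21 + 4) + 4558/567 = 25 + 4558/567 = 18733/567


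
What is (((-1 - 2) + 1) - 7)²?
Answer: 81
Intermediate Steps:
(((-1 - 2) + 1) - 7)² = ((-3 + 1) - 7)² = (-2 - 7)² = (-9)² = 81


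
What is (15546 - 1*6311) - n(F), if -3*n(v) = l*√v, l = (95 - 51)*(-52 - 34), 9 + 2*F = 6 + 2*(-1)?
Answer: 9235 - 1892*I*√10/3 ≈ 9235.0 - 1994.3*I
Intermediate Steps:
F = -5/2 (F = -9/2 + (6 + 2*(-1))/2 = -9/2 + (6 - 2)/2 = -9/2 + (½)*4 = -9/2 + 2 = -5/2 ≈ -2.5000)
l = -3784 (l = 44*(-86) = -3784)
n(v) = 3784*√v/3 (n(v) = -(-3784)*√v/3 = 3784*√v/3)
(15546 - 1*6311) - n(F) = (15546 - 1*6311) - 3784*√(-5/2)/3 = (15546 - 6311) - 3784*I*√10/2/3 = 9235 - 1892*I*√10/3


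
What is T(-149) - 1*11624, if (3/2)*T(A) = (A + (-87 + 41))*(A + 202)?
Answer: -18514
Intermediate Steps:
T(A) = 2*(-46 + A)*(202 + A)/3 (T(A) = 2*((A + (-87 + 41))*(A + 202))/3 = 2*((A - 46)*(202 + A))/3 = 2*((-46 + A)*(202 + A))/3 = 2*(-46 + A)*(202 + A)/3)
T(-149) - 1*11624 = (-18584/3 + 104*(-149) + (⅔)*(-149)²) - 1*11624 = (-18584/3 - 15496 + (⅔)*22201) - 11624 = (-18584/3 - 15496 + 44402/3) - 11624 = -6890 - 11624 = -18514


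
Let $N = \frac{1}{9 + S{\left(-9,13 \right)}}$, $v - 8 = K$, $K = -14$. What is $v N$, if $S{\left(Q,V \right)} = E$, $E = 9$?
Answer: $- \frac{1}{3} \approx -0.33333$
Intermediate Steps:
$v = -6$ ($v = 8 - 14 = -6$)
$S{\left(Q,V \right)} = 9$
$N = \frac{1}{18}$ ($N = \frac{1}{9 + 9} = \frac{1}{18} \approx 0.055556$)
$v N = \left(-6\right) \frac{1}{18} = - \frac{1}{3}$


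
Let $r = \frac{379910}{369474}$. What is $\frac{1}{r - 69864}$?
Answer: $- \frac{184737}{12906275813} \approx -1.4314 \cdot 10^{-5}$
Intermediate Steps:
$r = \frac{189955}{184737}$ ($r = 379910 \cdot \frac{1}{369474} = \frac{189955}{184737} \approx 1.0282$)
$\frac{1}{r - 69864} = \frac{1}{\frac{189955}{184737} - 69864} = \frac{1}{- \frac{12906275813}{184737}} = - \frac{184737}{12906275813}$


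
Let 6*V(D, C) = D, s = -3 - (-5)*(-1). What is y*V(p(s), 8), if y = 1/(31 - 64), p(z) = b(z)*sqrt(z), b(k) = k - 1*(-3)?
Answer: 5*I*sqrt(2)/99 ≈ 0.071425*I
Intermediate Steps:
b(k) = 3 + k (b(k) = k + 3 = 3 + k)
s = -8 (s = -3 - 1*5 = -3 - 5 = -8)
p(z) = sqrt(z)*(3 + z) (p(z) = (3 + z)*sqrt(z) = sqrt(z)*(3 + z))
V(D, C) = D/6
y = -1/33 (y = 1/(-33) = -1/33 ≈ -0.030303)
y*V(p(s), 8) = -sqrt(-8)*(3 - 8)/198 = -(2*I*sqrt(2))*(-5)/198 = -(-10*I*sqrt(2))/198 = -(-5)*I*sqrt(2)/99 = 5*I*sqrt(2)/99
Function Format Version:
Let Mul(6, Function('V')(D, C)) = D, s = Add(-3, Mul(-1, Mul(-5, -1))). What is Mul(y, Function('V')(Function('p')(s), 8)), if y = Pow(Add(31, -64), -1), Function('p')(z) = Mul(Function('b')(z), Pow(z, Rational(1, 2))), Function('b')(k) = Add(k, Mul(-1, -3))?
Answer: Mul(Rational(5, 99), I, Pow(2, Rational(1, 2))) ≈ Mul(0.071425, I)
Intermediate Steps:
Function('b')(k) = Add(3, k) (Function('b')(k) = Add(k, 3) = Add(3, k))
s = -8 (s = Add(-3, Mul(-1, 5)) = Add(-3, -5) = -8)
Function('p')(z) = Mul(Pow(z, Rational(1, 2)), Add(3, z)) (Function('p')(z) = Mul(Add(3, z), Pow(z, Rational(1, 2))) = Mul(Pow(z, Rational(1, 2)), Add(3, z)))
Function('V')(D, C) = Mul(Rational(1, 6), D)
y = Rational(-1, 33) (y = Pow(-33, -1) = Rational(-1, 33) ≈ -0.030303)
Mul(y, Function('V')(Function('p')(s), 8)) = Mul(Rational(-1, 33), Mul(Rational(1, 6), Mul(Pow(-8, Rational(1, 2)), Add(3, -8)))) = Mul(Rational(-1, 33), Mul(Rational(1, 6), Mul(Mul(2, I, Pow(2, Rational(1, 2))), -5))) = Mul(Rational(-1, 33), Mul(Rational(1, 6), Mul(-10, I, Pow(2, Rational(1, 2))))) = Mul(Rational(-1, 33), Mul(Rational(-5, 3), I, Pow(2, Rational(1, 2)))) = Mul(Rational(5, 99), I, Pow(2, Rational(1, 2)))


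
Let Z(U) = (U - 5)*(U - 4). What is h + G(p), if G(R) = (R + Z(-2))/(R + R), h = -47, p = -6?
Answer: -50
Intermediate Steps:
Z(U) = (-5 + U)*(-4 + U)
G(R) = (42 + R)/(2*R) (G(R) = (R + (20 + (-2)² - 9*(-2)))/(R + R) = (R + (20 + 4 + 18))/((2*R)) = (R + 42)*(1/(2*R)) = (42 + R)*(1/(2*R)) = (42 + R)/(2*R))
h + G(p) = -47 + (½)*(42 - 6)/(-6) = -47 + (½)*(-⅙)*36 = -47 - 3 = -50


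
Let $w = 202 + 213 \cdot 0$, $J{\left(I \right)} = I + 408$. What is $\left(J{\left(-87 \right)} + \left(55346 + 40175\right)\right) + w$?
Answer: $96044$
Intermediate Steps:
$J{\left(I \right)} = 408 + I$
$w = 202$ ($w = 202 + 0 = 202$)
$\left(J{\left(-87 \right)} + \left(55346 + 40175\right)\right) + w = \left(\left(408 - 87\right) + \left(55346 + 40175\right)\right) + 202 = \left(321 + 95521\right) + 202 = 95842 + 202 = 96044$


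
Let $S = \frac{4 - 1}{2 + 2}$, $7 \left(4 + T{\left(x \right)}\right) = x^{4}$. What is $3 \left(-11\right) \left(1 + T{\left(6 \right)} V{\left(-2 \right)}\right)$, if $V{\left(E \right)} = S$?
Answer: $- \frac{31614}{7} \approx -4516.3$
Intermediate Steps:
$T{\left(x \right)} = -4 + \frac{x^{4}}{7}$
$S = \frac{3}{4} \approx 0.75$
$V{\left(E \right)} = \frac{3}{4}$
$3 \left(-11\right) \left(1 + T{\left(6 \right)} V{\left(-2 \right)}\right) = 3 \left(-11\right) \left(1 + \left(-4 + \frac{6^{4}}{7}\right) \frac{3}{4}\right) = - 33 \left(1 + \left(-4 + \frac{1}{7} \cdot 1296\right) \frac{3}{4}\right) = - 33 \left(1 + \left(-4 + \frac{1296}{7}\right) \frac{3}{4}\right) = - 33 \left(1 + \frac{1268}{7} \cdot \frac{3}{4}\right) = - 33 \left(1 + \frac{951}{7}\right) = \left(-33\right) \frac{958}{7} = - \frac{31614}{7}$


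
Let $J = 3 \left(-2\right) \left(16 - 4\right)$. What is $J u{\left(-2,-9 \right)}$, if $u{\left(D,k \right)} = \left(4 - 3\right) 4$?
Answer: $-288$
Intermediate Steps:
$u{\left(D,k \right)} = 4$ ($u{\left(D,k \right)} = 1 \cdot 4 = 4$)
$J = -72$ ($J = - 6 \left(16 - 4\right) = \left(-6\right) 12 = -72$)
$J u{\left(-2,-9 \right)} = \left(-72\right) 4 = -288$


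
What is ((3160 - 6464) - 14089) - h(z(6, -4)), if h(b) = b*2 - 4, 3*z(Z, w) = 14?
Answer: -52195/3 ≈ -17398.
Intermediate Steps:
z(Z, w) = 14/3 (z(Z, w) = (⅓)*14 = 14/3)
h(b) = -4 + 2*b (h(b) = 2*b - 4 = -4 + 2*b)
((3160 - 6464) - 14089) - h(z(6, -4)) = ((3160 - 6464) - 14089) - (-4 + 2*(14/3)) = (-3304 - 14089) - (-4 + 28/3) = -17393 - 1*16/3 = -17393 - 16/3 = -52195/3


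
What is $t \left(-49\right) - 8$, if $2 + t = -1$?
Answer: $139$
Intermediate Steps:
$t = -3$ ($t = -2 - 1 = -3$)
$t \left(-49\right) - 8 = \left(-3\right) \left(-49\right) - 8 = 147 - 8 = 139$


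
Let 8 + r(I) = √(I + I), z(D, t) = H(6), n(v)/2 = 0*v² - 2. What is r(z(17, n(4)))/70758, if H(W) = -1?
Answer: -4/35379 + I*√2/70758 ≈ -0.00011306 + 1.9987e-5*I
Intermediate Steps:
n(v) = -4 (n(v) = 2*(0*v² - 2) = 2*(0 - 2) = 2*(-2) = -4)
z(D, t) = -1
r(I) = -8 + √2*√I (r(I) = -8 + √(I + I) = -8 + √(2*I) = -8 + √2*√I)
r(z(17, n(4)))/70758 = (-8 + √2*√(-1))/70758 = (-8 + √2*I)*(1/70758) = (-8 + I*√2)*(1/70758) = -4/35379 + I*√2/70758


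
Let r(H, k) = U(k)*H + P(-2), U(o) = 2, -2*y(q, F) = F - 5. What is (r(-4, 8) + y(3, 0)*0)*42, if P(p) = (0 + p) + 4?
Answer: -252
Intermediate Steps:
y(q, F) = 5/2 - F/2 (y(q, F) = -(F - 5)/2 = -(-5 + F)/2 = 5/2 - F/2)
P(p) = 4 + p (P(p) = p + 4 = 4 + p)
r(H, k) = 2 + 2*H (r(H, k) = 2*H + (4 - 2) = 2*H + 2 = 2 + 2*H)
(r(-4, 8) + y(3, 0)*0)*42 = ((2 + 2*(-4)) + (5/2 - 1/2*0)*0)*42 = ((2 - 8) + (5/2 + 0)*0)*42 = (-6 + (5/2)*0)*42 = (-6 + 0)*42 = -6*42 = -252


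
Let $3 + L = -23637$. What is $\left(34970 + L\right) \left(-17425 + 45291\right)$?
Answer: $315721780$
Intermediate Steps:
$L = -23640$ ($L = -3 - 23637 = -23640$)
$\left(34970 + L\right) \left(-17425 + 45291\right) = \left(34970 - 23640\right) \left(-17425 + 45291\right) = 11330 \cdot 27866 = 315721780$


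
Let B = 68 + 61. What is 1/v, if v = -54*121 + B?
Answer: -1/6405 ≈ -0.00015613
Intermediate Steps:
B = 129
v = -6405 (v = -54*121 + 129 = -6534 + 129 = -6405)
1/v = 1/(-6405) = -1/6405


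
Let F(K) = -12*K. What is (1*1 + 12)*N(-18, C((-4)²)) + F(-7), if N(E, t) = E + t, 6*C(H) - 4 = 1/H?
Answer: -13555/96 ≈ -141.20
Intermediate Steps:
C(H) = ⅔ + 1/(6*H)
(1*1 + 12)*N(-18, C((-4)²)) + F(-7) = (1*1 + 12)*(-18 + (1 + 4*(-4)²)/(6*((-4)²))) - 12*(-7) = (1 + 12)*(-18 + (⅙)*(1 + 4*16)/16) + 84 = 13*(-18 + (⅙)*(1/16)*(1 + 64)) + 84 = 13*(-18 + (⅙)*(1/16)*65) + 84 = 13*(-18 + 65/96) + 84 = 13*(-1663/96) + 84 = -21619/96 + 84 = -13555/96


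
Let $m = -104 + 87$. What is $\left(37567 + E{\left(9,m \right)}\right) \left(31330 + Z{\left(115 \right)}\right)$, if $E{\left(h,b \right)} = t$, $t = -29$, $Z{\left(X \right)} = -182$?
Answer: $1169233624$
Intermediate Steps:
$m = -17$
$E{\left(h,b \right)} = -29$
$\left(37567 + E{\left(9,m \right)}\right) \left(31330 + Z{\left(115 \right)}\right) = \left(37567 - 29\right) \left(31330 - 182\right) = 37538 \cdot 31148 = 1169233624$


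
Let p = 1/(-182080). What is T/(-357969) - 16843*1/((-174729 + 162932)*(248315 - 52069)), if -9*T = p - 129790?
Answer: -27350636526860071111/679035640839241510080 ≈ -0.040279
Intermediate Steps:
p = -1/182080 ≈ -5.4921e-6
T = 23632163201/1638720 (T = -(-1/182080 - 129790)/9 = -⅑*(-23632163201/182080) = 23632163201/1638720 ≈ 14421.)
T/(-357969) - 16843*1/((-174729 + 162932)*(248315 - 52069)) = (23632163201/1638720)/(-357969) - 16843*1/((-174729 + 162932)*(248315 - 52069)) = (23632163201/1638720)*(-1/357969) - 16843/(196246*(-11797)) = -23632163201/586610959680 - 16843/(-2315114062) = -23632163201/586610959680 - 16843*(-1/2315114062) = -23632163201/586610959680 + 16843/2315114062 = -27350636526860071111/679035640839241510080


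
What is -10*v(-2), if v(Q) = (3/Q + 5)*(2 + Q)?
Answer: 0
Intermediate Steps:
v(Q) = (2 + Q)*(5 + 3/Q) (v(Q) = (5 + 3/Q)*(2 + Q) = (2 + Q)*(5 + 3/Q))
-10*v(-2) = -10*(13 + 5*(-2) + 6/(-2)) = -10*(13 - 10 + 6*(-1/2)) = -10*(13 - 10 - 3) = -10*0 = 0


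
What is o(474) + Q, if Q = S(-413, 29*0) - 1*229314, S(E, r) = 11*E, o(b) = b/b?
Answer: -233856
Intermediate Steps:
o(b) = 1
Q = -233857 (Q = 11*(-413) - 1*229314 = -4543 - 229314 = -233857)
o(474) + Q = 1 - 233857 = -233856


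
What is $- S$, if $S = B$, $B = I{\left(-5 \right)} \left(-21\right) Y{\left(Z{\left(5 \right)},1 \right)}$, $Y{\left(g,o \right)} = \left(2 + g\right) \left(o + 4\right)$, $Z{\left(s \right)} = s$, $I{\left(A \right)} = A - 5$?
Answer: $-7350$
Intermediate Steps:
$I{\left(A \right)} = -5 + A$ ($I{\left(A \right)} = A - 5 = -5 + A$)
$Y{\left(g,o \right)} = \left(2 + g\right) \left(4 + o\right)$
$B = 7350$ ($B = \left(-5 - 5\right) \left(-21\right) \left(8 + 2 \cdot 1 + 4 \cdot 5 + 5 \cdot 1\right) = \left(-10\right) \left(-21\right) \left(8 + 2 + 20 + 5\right) = 210 \cdot 35 = 7350$)
$S = 7350$
$- S = \left(-1\right) 7350 = -7350$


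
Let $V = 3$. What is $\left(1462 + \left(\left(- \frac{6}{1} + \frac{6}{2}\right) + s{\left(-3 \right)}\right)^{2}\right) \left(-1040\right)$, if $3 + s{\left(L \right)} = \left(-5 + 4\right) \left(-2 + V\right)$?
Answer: $-1571440$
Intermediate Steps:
$s{\left(L \right)} = -4$ ($s{\left(L \right)} = -3 + \left(-5 + 4\right) \left(-2 + 3\right) = -3 - 1 = -4$)
$\left(1462 + \left(\left(- \frac{6}{1} + \frac{6}{2}\right) + s{\left(-3 \right)}\right)^{2}\right) \left(-1040\right) = \left(1462 + \left(\left(- \frac{6}{1} + \frac{6}{2}\right) - 4\right)^{2}\right) \left(-1040\right) = \left(1462 + \left(\left(\left(-6\right) 1 + 6 \cdot \frac{1}{2}\right) - 4\right)^{2}\right) \left(-1040\right) = \left(1462 + \left(\left(-6 + 3\right) - 4\right)^{2}\right) \left(-1040\right) = \left(1462 + \left(-3 - 4\right)^{2}\right) \left(-1040\right) = \left(1462 + \left(-7\right)^{2}\right) \left(-1040\right) = \left(1462 + 49\right) \left(-1040\right) = 1511 \left(-1040\right) = -1571440$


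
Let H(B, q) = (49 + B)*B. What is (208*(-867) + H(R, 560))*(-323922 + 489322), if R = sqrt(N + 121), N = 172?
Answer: -29779112200 + 8104600*sqrt(293) ≈ -2.9640e+10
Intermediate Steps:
R = sqrt(293) (R = sqrt(172 + 121) = sqrt(293) ≈ 17.117)
H(B, q) = B*(49 + B)
(208*(-867) + H(R, 560))*(-323922 + 489322) = (208*(-867) + sqrt(293)*(49 + sqrt(293)))*(-323922 + 489322) = (-180336 + sqrt(293)*(49 + sqrt(293)))*165400 = -29827574400 + 165400*sqrt(293)*(49 + sqrt(293))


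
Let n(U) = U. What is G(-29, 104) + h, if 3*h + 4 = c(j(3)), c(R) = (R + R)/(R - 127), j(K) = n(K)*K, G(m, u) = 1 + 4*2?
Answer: 1348/177 ≈ 7.6158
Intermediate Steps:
G(m, u) = 9 (G(m, u) = 1 + 8 = 9)
j(K) = K² (j(K) = K*K = K²)
c(R) = 2*R/(-127 + R) (c(R) = (2*R)/(-127 + R) = 2*R/(-127 + R))
h = -245/177 (h = -4/3 + (2*3²/(-127 + 3²))/3 = -4/3 + (2*9/(-127 + 9))/3 = -4/3 + (2*9/(-118))/3 = -4/3 + (2*9*(-1/118))/3 = -4/3 + (⅓)*(-9/59) = -4/3 - 3/59 = -245/177 ≈ -1.3842)
G(-29, 104) + h = 9 - 245/177 = 1348/177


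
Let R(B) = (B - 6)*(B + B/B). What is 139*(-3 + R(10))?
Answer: 5699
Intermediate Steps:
R(B) = (1 + B)*(-6 + B) (R(B) = (-6 + B)*(B + 1) = (-6 + B)*(1 + B) = (1 + B)*(-6 + B))
139*(-3 + R(10)) = 139*(-3 + (-6 + 10**2 - 5*10)) = 139*(-3 + (-6 + 100 - 50)) = 139*(-3 + 44) = 139*41 = 5699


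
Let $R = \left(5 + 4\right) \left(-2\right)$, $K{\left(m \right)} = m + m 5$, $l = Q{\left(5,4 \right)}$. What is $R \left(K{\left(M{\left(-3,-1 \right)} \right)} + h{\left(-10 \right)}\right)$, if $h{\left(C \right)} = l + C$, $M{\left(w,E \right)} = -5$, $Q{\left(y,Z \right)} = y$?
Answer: $630$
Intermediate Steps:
$l = 5$
$K{\left(m \right)} = 6 m$ ($K{\left(m \right)} = m + 5 m = 6 m$)
$h{\left(C \right)} = 5 + C$
$R = -18$ ($R = 9 \left(-2\right) = -18$)
$R \left(K{\left(M{\left(-3,-1 \right)} \right)} + h{\left(-10 \right)}\right) = - 18 \left(6 \left(-5\right) + \left(5 - 10\right)\right) = - 18 \left(-30 - 5\right) = \left(-18\right) \left(-35\right) = 630$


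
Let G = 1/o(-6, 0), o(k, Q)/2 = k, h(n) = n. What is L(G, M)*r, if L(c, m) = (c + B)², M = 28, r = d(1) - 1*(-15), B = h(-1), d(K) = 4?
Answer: 3211/144 ≈ 22.299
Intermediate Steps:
o(k, Q) = 2*k
B = -1
r = 19 (r = 4 - 1*(-15) = 4 + 15 = 19)
G = -1/12 (G = 1/(2*(-6)) = 1/(-12) = -1/12 ≈ -0.083333)
L(c, m) = (-1 + c)² (L(c, m) = (c - 1)² = (-1 + c)²)
L(G, M)*r = (-1 - 1/12)²*19 = (-13/12)²*19 = (169/144)*19 = 3211/144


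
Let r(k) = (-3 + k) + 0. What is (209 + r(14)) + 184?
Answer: 404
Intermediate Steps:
r(k) = -3 + k
(209 + r(14)) + 184 = (209 + (-3 + 14)) + 184 = (209 + 11) + 184 = 220 + 184 = 404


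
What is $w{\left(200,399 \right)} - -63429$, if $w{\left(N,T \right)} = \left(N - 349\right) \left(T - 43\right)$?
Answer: $10385$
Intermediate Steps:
$w{\left(N,T \right)} = \left(-349 + N\right) \left(-43 + T\right)$
$w{\left(200,399 \right)} - -63429 = \left(15007 - 139251 - 8600 + 200 \cdot 399\right) - -63429 = \left(15007 - 139251 - 8600 + 79800\right) + 63429 = -53044 + 63429 = 10385$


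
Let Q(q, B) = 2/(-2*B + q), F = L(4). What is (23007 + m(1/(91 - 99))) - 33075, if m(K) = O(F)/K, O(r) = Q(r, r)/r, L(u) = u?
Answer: -10067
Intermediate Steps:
F = 4
Q(q, B) = 2/(q - 2*B)
O(r) = -2/r² (O(r) = (2/(r - 2*r))/r = (2/((-r)))/r = (2*(-1/r))/r = (-2/r)/r = -2/r²)
m(K) = -1/(8*K) (m(K) = (-2/4²)/K = (-2*1/16)/K = -1/(8*K))
(23007 + m(1/(91 - 99))) - 33075 = (23007 - 1/(8*(1/(91 - 99)))) - 33075 = (23007 - 1/(8*(1/(-8)))) - 33075 = (23007 - 1/(8*(-⅛))) - 33075 = (23007 - ⅛*(-8)) - 33075 = (23007 + 1) - 33075 = 23008 - 33075 = -10067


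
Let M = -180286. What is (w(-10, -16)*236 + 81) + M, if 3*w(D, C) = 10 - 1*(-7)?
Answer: -536603/3 ≈ -1.7887e+5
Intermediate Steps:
w(D, C) = 17/3 (w(D, C) = (10 - 1*(-7))/3 = (10 + 7)/3 = (⅓)*17 = 17/3)
(w(-10, -16)*236 + 81) + M = ((17/3)*236 + 81) - 180286 = (4012/3 + 81) - 180286 = 4255/3 - 180286 = -536603/3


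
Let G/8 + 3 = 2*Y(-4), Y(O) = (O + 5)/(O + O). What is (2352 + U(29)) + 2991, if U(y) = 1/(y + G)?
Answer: 16030/3 ≈ 5343.3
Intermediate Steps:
Y(O) = (5 + O)/(2*O) (Y(O) = (5 + O)/((2*O)) = (5 + O)*(1/(2*O)) = (5 + O)/(2*O))
G = -26 (G = -24 + 8*(2*((½)*(5 - 4)/(-4))) = -24 + 8*(2*((½)*(-¼)*1)) = -24 + 8*(2*(-⅛)) = -24 + 8*(-¼) = -24 - 2 = -26)
U(y) = 1/(-26 + y) (U(y) = 1/(y - 26) = 1/(-26 + y))
(2352 + U(29)) + 2991 = (2352 + 1/(-26 + 29)) + 2991 = (2352 + 1/3) + 2991 = (2352 + ⅓) + 2991 = 7057/3 + 2991 = 16030/3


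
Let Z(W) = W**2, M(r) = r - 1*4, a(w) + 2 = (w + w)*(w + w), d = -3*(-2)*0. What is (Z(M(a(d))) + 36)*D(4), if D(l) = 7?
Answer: 504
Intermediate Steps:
d = 0 (d = 6*0 = 0)
a(w) = -2 + 4*w**2 (a(w) = -2 + (w + w)*(w + w) = -2 + (2*w)*(2*w) = -2 + 4*w**2)
M(r) = -4 + r (M(r) = r - 4 = -4 + r)
(Z(M(a(d))) + 36)*D(4) = ((-4 + (-2 + 4*0**2))**2 + 36)*7 = ((-4 + (-2 + 4*0))**2 + 36)*7 = ((-4 + (-2 + 0))**2 + 36)*7 = ((-4 - 2)**2 + 36)*7 = ((-6)**2 + 36)*7 = (36 + 36)*7 = 72*7 = 504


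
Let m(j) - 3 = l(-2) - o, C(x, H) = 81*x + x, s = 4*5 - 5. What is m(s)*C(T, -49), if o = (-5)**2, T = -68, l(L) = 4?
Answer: 100368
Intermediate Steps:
s = 15 (s = 20 - 5 = 15)
o = 25
C(x, H) = 82*x
m(j) = -18 (m(j) = 3 + (4 - 1*25) = 3 + (4 - 25) = 3 - 21 = -18)
m(s)*C(T, -49) = -1476*(-68) = -18*(-5576) = 100368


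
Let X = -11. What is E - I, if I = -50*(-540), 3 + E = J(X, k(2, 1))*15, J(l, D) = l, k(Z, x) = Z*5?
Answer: -27168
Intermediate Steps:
k(Z, x) = 5*Z
E = -168 (E = -3 - 11*15 = -3 - 165 = -168)
I = 27000
E - I = -168 - 1*27000 = -168 - 27000 = -27168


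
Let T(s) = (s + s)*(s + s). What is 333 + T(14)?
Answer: 1117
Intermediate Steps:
T(s) = 4*s² (T(s) = (2*s)*(2*s) = 4*s²)
333 + T(14) = 333 + 4*14² = 333 + 4*196 = 333 + 784 = 1117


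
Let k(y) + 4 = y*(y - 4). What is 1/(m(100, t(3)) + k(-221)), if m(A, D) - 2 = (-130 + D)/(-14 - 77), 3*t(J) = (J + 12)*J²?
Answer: 91/4524878 ≈ 2.0111e-5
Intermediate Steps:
t(J) = J²*(12 + J)/3 (t(J) = ((J + 12)*J²)/3 = ((12 + J)*J²)/3 = (J²*(12 + J))/3 = J²*(12 + J)/3)
m(A, D) = 24/7 - D/91 (m(A, D) = 2 + (-130 + D)/(-14 - 77) = 2 + (-130 + D)/(-91) = 2 + (-130 + D)*(-1/91) = 2 + (10/7 - D/91) = 24/7 - D/91)
k(y) = -4 + y*(-4 + y) (k(y) = -4 + y*(y - 4) = -4 + y*(-4 + y))
1/(m(100, t(3)) + k(-221)) = 1/((24/7 - 3²*(12 + 3)/273) + (-4 + (-221)² - 4*(-221))) = 1/((24/7 - 9*15/273) + (-4 + 48841 + 884)) = 1/((24/7 - 1/91*45) + 49721) = 1/((24/7 - 45/91) + 49721) = 1/(267/91 + 49721) = 1/(4524878/91) = 91/4524878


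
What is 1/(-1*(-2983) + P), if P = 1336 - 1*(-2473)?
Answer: 1/6792 ≈ 0.00014723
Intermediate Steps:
P = 3809 (P = 1336 + 2473 = 3809)
1/(-1*(-2983) + P) = 1/(-1*(-2983) + 3809) = 1/(2983 + 3809) = 1/6792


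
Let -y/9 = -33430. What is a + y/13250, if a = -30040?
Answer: -39772913/1325 ≈ -30017.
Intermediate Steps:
y = 300870 (y = -9*(-33430) = 300870)
a + y/13250 = -30040 + 300870/13250 = -30040 + 300870*(1/13250) = -30040 + 30087/1325 = -39772913/1325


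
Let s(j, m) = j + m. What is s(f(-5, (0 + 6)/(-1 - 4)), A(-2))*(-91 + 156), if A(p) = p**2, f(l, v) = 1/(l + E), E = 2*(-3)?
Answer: 2795/11 ≈ 254.09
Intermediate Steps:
E = -6
f(l, v) = 1/(-6 + l) (f(l, v) = 1/(l - 6) = 1/(-6 + l))
s(f(-5, (0 + 6)/(-1 - 4)), A(-2))*(-91 + 156) = (1/(-6 - 5) + (-2)**2)*(-91 + 156) = (1/(-11) + 4)*65 = (-1/11 + 4)*65 = (43/11)*65 = 2795/11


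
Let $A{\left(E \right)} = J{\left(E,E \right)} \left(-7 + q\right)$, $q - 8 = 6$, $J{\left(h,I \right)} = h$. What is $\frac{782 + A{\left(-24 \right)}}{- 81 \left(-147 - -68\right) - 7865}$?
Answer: $- \frac{307}{733} \approx -0.41883$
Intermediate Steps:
$q = 14$ ($q = 8 + 6 = 14$)
$A{\left(E \right)} = 7 E$ ($A{\left(E \right)} = E \left(-7 + 14\right) = E 7 = 7 E$)
$\frac{782 + A{\left(-24 \right)}}{- 81 \left(-147 - -68\right) - 7865} = \frac{782 + 7 \left(-24\right)}{- 81 \left(-147 - -68\right) - 7865} = \frac{782 - 168}{- 81 \left(-147 + 68\right) - 7865} = \frac{614}{\left(-81\right) \left(-79\right) - 7865} = \frac{614}{6399 - 7865} = \frac{614}{-1466} = 614 \left(- \frac{1}{1466}\right) = - \frac{307}{733}$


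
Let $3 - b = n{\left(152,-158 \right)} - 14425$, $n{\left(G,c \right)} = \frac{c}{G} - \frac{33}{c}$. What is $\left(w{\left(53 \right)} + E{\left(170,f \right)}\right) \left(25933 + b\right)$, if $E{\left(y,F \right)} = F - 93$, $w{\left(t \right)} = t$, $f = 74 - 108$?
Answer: $- \frac{8966299947}{3002} \approx -2.9868 \cdot 10^{6}$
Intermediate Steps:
$f = -34$
$n{\left(G,c \right)} = - \frac{33}{c} + \frac{c}{G}$
$E{\left(y,F \right)} = -93 + F$
$b = \frac{86630699}{6004}$ ($b = 3 - \left(\left(- \frac{33}{-158} - \frac{158}{152}\right) - 14425\right) = 3 - \left(\left(\left(-33\right) \left(- \frac{1}{158}\right) - \frac{79}{76}\right) - 14425\right) = 3 - \left(\left(\frac{33}{158} - \frac{79}{76}\right) - 14425\right) = 3 - \left(- \frac{4987}{6004} - 14425\right) = 3 - - \frac{86612687}{6004} = 3 + \frac{86612687}{6004} = \frac{86630699}{6004} \approx 14429.0$)
$\left(w{\left(53 \right)} + E{\left(170,f \right)}\right) \left(25933 + b\right) = \left(53 - 127\right) \left(25933 + \frac{86630699}{6004}\right) = \left(53 - 127\right) \frac{242332431}{6004} = \left(-74\right) \frac{242332431}{6004} = - \frac{8966299947}{3002}$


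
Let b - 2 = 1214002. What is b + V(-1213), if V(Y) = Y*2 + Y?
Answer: 1210365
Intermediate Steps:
b = 1214004 (b = 2 + 1214002 = 1214004)
V(Y) = 3*Y (V(Y) = 2*Y + Y = 3*Y)
b + V(-1213) = 1214004 + 3*(-1213) = 1214004 - 3639 = 1210365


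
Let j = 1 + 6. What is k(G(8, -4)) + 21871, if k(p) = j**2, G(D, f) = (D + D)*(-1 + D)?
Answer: 21920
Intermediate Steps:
j = 7
G(D, f) = 2*D*(-1 + D) (G(D, f) = (2*D)*(-1 + D) = 2*D*(-1 + D))
k(p) = 49 (k(p) = 7**2 = 49)
k(G(8, -4)) + 21871 = 49 + 21871 = 21920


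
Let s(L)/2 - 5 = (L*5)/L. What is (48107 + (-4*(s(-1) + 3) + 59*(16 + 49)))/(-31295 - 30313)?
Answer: -1525/1812 ≈ -0.84161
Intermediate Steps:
s(L) = 20 (s(L) = 10 + 2*((L*5)/L) = 10 + 2*((5*L)/L) = 10 + 2*5 = 10 + 10 = 20)
(48107 + (-4*(s(-1) + 3) + 59*(16 + 49)))/(-31295 - 30313) = (48107 + (-4*(20 + 3) + 59*(16 + 49)))/(-31295 - 30313) = (48107 + (-4*23 + 59*65))/(-61608) = (48107 + (-92 + 3835))*(-1/61608) = (48107 + 3743)*(-1/61608) = 51850*(-1/61608) = -1525/1812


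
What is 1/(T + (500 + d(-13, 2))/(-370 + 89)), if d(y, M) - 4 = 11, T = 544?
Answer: 281/152349 ≈ 0.0018444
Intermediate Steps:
d(y, M) = 15 (d(y, M) = 4 + 11 = 15)
1/(T + (500 + d(-13, 2))/(-370 + 89)) = 1/(544 + (500 + 15)/(-370 + 89)) = 1/(544 + 515/(-281)) = 1/(544 + 515*(-1/281)) = 1/(544 - 515/281) = 1/(152349/281) = 281/152349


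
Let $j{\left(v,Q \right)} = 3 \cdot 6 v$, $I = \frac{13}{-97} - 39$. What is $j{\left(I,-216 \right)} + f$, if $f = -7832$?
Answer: $- \frac{828032}{97} \approx -8536.4$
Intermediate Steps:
$I = - \frac{3796}{97}$ ($I = 13 \left(- \frac{1}{97}\right) - 39 = - \frac{13}{97} - 39 = - \frac{3796}{97} \approx -39.134$)
$j{\left(v,Q \right)} = 18 v$
$j{\left(I,-216 \right)} + f = 18 \left(- \frac{3796}{97}\right) - 7832 = - \frac{68328}{97} - 7832 = - \frac{828032}{97}$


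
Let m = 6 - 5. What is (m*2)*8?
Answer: 16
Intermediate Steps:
m = 1
(m*2)*8 = (1*2)*8 = 2*8 = 16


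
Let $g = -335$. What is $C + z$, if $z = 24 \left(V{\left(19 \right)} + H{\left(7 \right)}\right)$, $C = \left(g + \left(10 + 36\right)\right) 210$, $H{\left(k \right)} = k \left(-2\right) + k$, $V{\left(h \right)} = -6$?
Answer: $-61002$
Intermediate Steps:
$H{\left(k \right)} = - k$ ($H{\left(k \right)} = - 2 k + k = - k$)
$C = -60690$ ($C = \left(-335 + \left(10 + 36\right)\right) 210 = \left(-335 + 46\right) 210 = \left(-289\right) 210 = -60690$)
$z = -312$ ($z = 24 \left(-6 - 7\right) = 24 \left(-13\right) = -312$)
$C + z = -60690 - 312 = -61002$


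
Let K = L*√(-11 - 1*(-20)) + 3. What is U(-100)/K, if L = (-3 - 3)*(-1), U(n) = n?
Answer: -100/21 ≈ -4.7619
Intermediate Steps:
L = 6 (L = -6*(-1) = 6)
K = 21 (K = 6*√(-11 - 1*(-20)) + 3 = 6*√(-11 + 20) + 3 = 6*√9 + 3 = 6*3 + 3 = 18 + 3 = 21)
U(-100)/K = -100/21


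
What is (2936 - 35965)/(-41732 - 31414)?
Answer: 33029/73146 ≈ 0.45155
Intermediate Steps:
(2936 - 35965)/(-41732 - 31414) = -33029/(-73146) = -33029*(-1/73146) = 33029/73146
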